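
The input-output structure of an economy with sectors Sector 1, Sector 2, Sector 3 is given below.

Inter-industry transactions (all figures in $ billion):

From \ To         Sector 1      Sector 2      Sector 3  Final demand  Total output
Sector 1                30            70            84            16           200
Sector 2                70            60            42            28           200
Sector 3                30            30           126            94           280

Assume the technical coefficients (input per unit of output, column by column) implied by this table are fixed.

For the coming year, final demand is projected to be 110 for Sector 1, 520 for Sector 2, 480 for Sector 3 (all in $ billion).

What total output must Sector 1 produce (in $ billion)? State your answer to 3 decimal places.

Technical coefficients a_ij = z_ij / X_j:
  a_11 = 30/200 = 0.15, a_21 = 70/200 = 0.35, a_31 = 30/200 = 0.15
  a_12 = 70/200 = 0.35, a_22 = 60/200 = 0.30, a_32 = 30/200 = 0.15
  a_13 = 84/280 = 0.30, a_23 = 42/280 = 0.15, a_33 = 126/280 = 0.45
I − A =
  [   0.85    -0.35    -0.30]
  [  -0.35     0.70    -0.15]
  [  -0.15    -0.15     0.55]
Cofactors of I−A, C_ij = (−1)^(i+j)·(minor ij) (rows/columns in the sector order above):
  C_11 = (0.70)(0.55) − (-0.15)(-0.15) = 0.3625
  C_12 = −[(-0.35)(0.55) − (-0.15)(-0.15)] = 0.2150
  C_13 = (-0.35)(-0.15) − (0.70)(-0.15) = 0.1575
  C_21 = −[(-0.35)(0.55) − (-0.30)(-0.15)] = 0.2375
  C_22 = (0.85)(0.55) − (-0.30)(-0.15) = 0.4225
  C_23 = −[(0.85)(-0.15) − (-0.35)(-0.15)] = 0.1800
  C_31 = (-0.35)(-0.15) − (-0.30)(0.70) = 0.2625
  C_32 = −[(0.85)(-0.15) − (-0.30)(-0.35)] = 0.2325
  C_33 = (0.85)(0.70) − (-0.35)(-0.35) = 0.4725
det(I−A) = Σ_j (I−A)_1j·C_1j = (0.85)(0.3625) + (-0.35)(0.2150) + (-0.30)(0.1575) = 0.185625
adj(I−A) = Cᵀ =
  [ 0.3625   0.2375   0.2625]
  [ 0.2150   0.4225   0.2325]
  [ 0.1575   0.1800   0.4725]
(I − A)⁻¹ = adj(I−A) / det(I−A) ≈
  [   1.9529     1.2795     1.4141]
  [   1.1582     2.2761     1.2525]
  [   0.8485     0.9697     2.5455]
x = (I − A)⁻¹ d = adj(I−A)·d / det(I−A), with det(I−A) = 0.185625:
  x_1 = (0.3625·110 + 0.2375·520 + 0.2625·480) / 0.185625 = 289.375 / 0.185625 ≈ 1558.923
  x_2 = (0.2150·110 + 0.4225·520 + 0.2325·480) / 0.185625 = 354.95 / 0.185625 ≈ 1912.189
  x_3 = (0.1575·110 + 0.1800·520 + 0.4725·480) / 0.185625 = 337.725 / 0.185625 ≈ 1819.394

x_1 = 1558.923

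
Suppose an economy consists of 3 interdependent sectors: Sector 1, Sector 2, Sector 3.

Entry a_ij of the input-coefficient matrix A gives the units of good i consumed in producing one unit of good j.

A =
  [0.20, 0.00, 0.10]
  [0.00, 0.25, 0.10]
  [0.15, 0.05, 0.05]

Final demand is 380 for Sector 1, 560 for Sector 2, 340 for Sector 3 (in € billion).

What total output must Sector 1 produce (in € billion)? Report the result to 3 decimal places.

x_1 = 535.647

I − A =
  [   0.80     0.00    -0.10]
  [   0.00     0.75    -0.10]
  [  -0.15    -0.05     0.95]
Cofactors of I−A, C_ij = (−1)^(i+j)·(minor ij) (rows/columns in the sector order above):
  C_11 = (0.75)(0.95) − (-0.10)(-0.05) = 0.7075
  C_12 = −[(0.00)(0.95) − (-0.10)(-0.15)] = 0.0150
  C_13 = (0.00)(-0.05) − (0.75)(-0.15) = 0.1125
  C_21 = −[(0.00)(0.95) − (-0.10)(-0.05)] = 0.0050
  C_22 = (0.80)(0.95) − (-0.10)(-0.15) = 0.7450
  C_23 = −[(0.80)(-0.05) − (0.00)(-0.15)] = 0.0400
  C_31 = (0.00)(-0.10) − (-0.10)(0.75) = 0.0750
  C_32 = −[(0.80)(-0.10) − (-0.10)(0.00)] = 0.0800
  C_33 = (0.80)(0.75) − (0.00)(0.00) = 0.6000
det(I−A) = Σ_j (I−A)_1j·C_1j = (0.80)(0.7075) + (0.00)(0.0150) + (-0.10)(0.1125) = 0.55475
adj(I−A) = Cᵀ =
  [ 0.7075   0.0050   0.0750]
  [ 0.0150   0.7450   0.0800]
  [ 0.1125   0.0400   0.6000]
(I − A)⁻¹ = adj(I−A) / det(I−A) ≈
  [   1.2753     0.0090     0.1352]
  [   0.0270     1.3429     0.1442]
  [   0.2028     0.0721     1.0816]
x = (I − A)⁻¹ d = adj(I−A)·d / det(I−A), with det(I−A) = 0.55475:
  x_1 = (0.7075·380 + 0.0050·560 + 0.0750·340) / 0.55475 = 297.15 / 0.55475 ≈ 535.647
  x_2 = (0.0150·380 + 0.7450·560 + 0.0800·340) / 0.55475 = 450.10 / 0.55475 ≈ 811.356
  x_3 = (0.1125·380 + 0.0400·560 + 0.6000·340) / 0.55475 = 269.15 / 0.55475 ≈ 485.174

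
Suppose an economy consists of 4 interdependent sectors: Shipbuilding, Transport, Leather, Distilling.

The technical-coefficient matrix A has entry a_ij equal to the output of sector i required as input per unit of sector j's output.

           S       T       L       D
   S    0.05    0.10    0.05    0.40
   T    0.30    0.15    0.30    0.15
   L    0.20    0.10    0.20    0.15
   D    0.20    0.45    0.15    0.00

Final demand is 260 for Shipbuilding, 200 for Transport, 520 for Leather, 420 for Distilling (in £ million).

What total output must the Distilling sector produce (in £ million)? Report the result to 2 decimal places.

I − A =
  [   0.95    -0.10    -0.05    -0.40]
  [  -0.30     0.85    -0.30    -0.15]
  [  -0.20    -0.10     0.80    -0.15]
  [  -0.20    -0.45    -0.15     1.00]
Compute the cofactors C_ij = (−1)^(i+j)·(3×3 minor ij) of I−A; the adjugate is their transpose:
adj(I−A) = Cᵀ =
  [ 0.554375   0.236125   0.176375   0.283625]
  [ 0.330750   0.651125   0.316875   0.277500]
  [ 0.235250   0.210125   0.588375   0.213875]
  [ 0.295000   0.371750   0.266125   0.577500]
det(I−A) = Σ_j (I−A)_1j·C_1j = (0.95)(0.554375) + (-0.10)(0.330750) + (-0.05)(0.235250) + (-0.40)(0.295000) = 0.36381875
(I − A)⁻¹ = adj(I−A) / det(I−A) ≈
  [   1.5238     0.6490     0.4848     0.7796]
  [   0.9091     1.7897     0.8710     0.7627]
  [   0.6466     0.5776     1.6172     0.5879]
  [   0.8108     1.0218     0.7315     1.5873]
x = (I − A)⁻¹ d = adj(I−A)·d / det(I−A), with det(I−A) = 0.36381875:
  x_S = (0.554375·260 + 0.236125·200 + 0.176375·520 + 0.283625·420) / 0.36381875 = 402.20 / 0.36381875 ≈ 1105.50
  x_T = (0.330750·260 + 0.651125·200 + 0.316875·520 + 0.277500·420) / 0.36381875 = 497.545 / 0.36381875 ≈ 1367.56
  x_L = (0.235250·260 + 0.210125·200 + 0.588375·520 + 0.213875·420) / 0.36381875 = 498.9725 / 0.36381875 ≈ 1371.49
  x_D = (0.295000·260 + 0.371750·200 + 0.266125·520 + 0.577500·420) / 0.36381875 = 531.985 / 0.36381875 ≈ 1462.23

x_D = 1462.23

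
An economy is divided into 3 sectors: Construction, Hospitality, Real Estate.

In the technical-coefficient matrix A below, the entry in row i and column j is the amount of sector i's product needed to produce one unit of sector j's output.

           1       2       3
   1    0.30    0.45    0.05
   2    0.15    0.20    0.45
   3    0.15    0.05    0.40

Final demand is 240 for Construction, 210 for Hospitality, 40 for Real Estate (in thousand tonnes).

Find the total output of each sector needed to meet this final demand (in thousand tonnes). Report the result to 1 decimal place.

I − A =
  [   0.70    -0.45    -0.05]
  [  -0.15     0.80    -0.45]
  [  -0.15    -0.05     0.60]
Cofactors of I−A, C_ij = (−1)^(i+j)·(minor ij) (rows/columns in the sector order above):
  C_11 = (0.80)(0.60) − (-0.45)(-0.05) = 0.4575
  C_12 = −[(-0.15)(0.60) − (-0.45)(-0.15)] = 0.1575
  C_13 = (-0.15)(-0.05) − (0.80)(-0.15) = 0.1275
  C_21 = −[(-0.45)(0.60) − (-0.05)(-0.05)] = 0.2725
  C_22 = (0.70)(0.60) − (-0.05)(-0.15) = 0.4125
  C_23 = −[(0.70)(-0.05) − (-0.45)(-0.15)] = 0.1025
  C_31 = (-0.45)(-0.45) − (-0.05)(0.80) = 0.2425
  C_32 = −[(0.70)(-0.45) − (-0.05)(-0.15)] = 0.3225
  C_33 = (0.70)(0.80) − (-0.45)(-0.15) = 0.4925
det(I−A) = Σ_j (I−A)_1j·C_1j = (0.70)(0.4575) + (-0.45)(0.1575) + (-0.05)(0.1275) = 0.2430
adj(I−A) = Cᵀ =
  [ 0.4575   0.2725   0.2425]
  [ 0.1575   0.4125   0.3225]
  [ 0.1275   0.1025   0.4925]
(I − A)⁻¹ = adj(I−A) / det(I−A) ≈
  [   1.8827     1.1214     0.9979]
  [   0.6481     1.6975     1.3272]
  [   0.5247     0.4218     2.0267]
x = (I − A)⁻¹ d = adj(I−A)·d / det(I−A), with det(I−A) = 0.2430:
  x_1 = (0.4575·240 + 0.2725·210 + 0.2425·40) / 0.2430 = 176.725 / 0.2430 ≈ 727.3
  x_2 = (0.1575·240 + 0.4125·210 + 0.3225·40) / 0.2430 = 137.325 / 0.2430 ≈ 565.1
  x_3 = (0.1275·240 + 0.1025·210 + 0.4925·40) / 0.2430 = 71.825 / 0.2430 ≈ 295.6

x_1 = 727.3, x_2 = 565.1, x_3 = 295.6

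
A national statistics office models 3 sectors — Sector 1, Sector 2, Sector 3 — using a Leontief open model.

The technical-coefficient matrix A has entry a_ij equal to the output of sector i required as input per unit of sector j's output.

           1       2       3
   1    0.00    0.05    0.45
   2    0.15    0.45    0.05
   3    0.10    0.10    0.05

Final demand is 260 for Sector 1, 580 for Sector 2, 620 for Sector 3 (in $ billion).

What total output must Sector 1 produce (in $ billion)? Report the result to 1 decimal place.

x_1 = 717.1

I − A =
  [   1.00    -0.05    -0.45]
  [  -0.15     0.55    -0.05]
  [  -0.10    -0.10     0.95]
Cofactors of I−A, C_ij = (−1)^(i+j)·(minor ij) (rows/columns in the sector order above):
  C_11 = (0.55)(0.95) − (-0.05)(-0.10) = 0.5175
  C_12 = −[(-0.15)(0.95) − (-0.05)(-0.10)] = 0.1475
  C_13 = (-0.15)(-0.10) − (0.55)(-0.10) = 0.0700
  C_21 = −[(-0.05)(0.95) − (-0.45)(-0.10)] = 0.0925
  C_22 = (1.00)(0.95) − (-0.45)(-0.10) = 0.9050
  C_23 = −[(1.00)(-0.10) − (-0.05)(-0.10)] = 0.1050
  C_31 = (-0.05)(-0.05) − (-0.45)(0.55) = 0.2500
  C_32 = −[(1.00)(-0.05) − (-0.45)(-0.15)] = 0.1175
  C_33 = (1.00)(0.55) − (-0.05)(-0.15) = 0.5425
det(I−A) = Σ_j (I−A)_1j·C_1j = (1.00)(0.5175) + (-0.05)(0.1475) + (-0.45)(0.0700) = 0.478625
adj(I−A) = Cᵀ =
  [ 0.5175   0.0925   0.2500]
  [ 0.1475   0.9050   0.1175]
  [ 0.0700   0.1050   0.5425]
(I − A)⁻¹ = adj(I−A) / det(I−A) ≈
  [   1.0812     0.1933     0.5223]
  [   0.3082     1.8908     0.2455]
  [   0.1463     0.2194     1.1335]
x = (I − A)⁻¹ d = adj(I−A)·d / det(I−A), with det(I−A) = 0.478625:
  x_1 = (0.5175·260 + 0.0925·580 + 0.2500·620) / 0.478625 = 343.20 / 0.478625 ≈ 717.1
  x_2 = (0.1475·260 + 0.9050·580 + 0.1175·620) / 0.478625 = 636.10 / 0.478625 ≈ 1329.0
  x_3 = (0.0700·260 + 0.1050·580 + 0.5425·620) / 0.478625 = 415.45 / 0.478625 ≈ 868.0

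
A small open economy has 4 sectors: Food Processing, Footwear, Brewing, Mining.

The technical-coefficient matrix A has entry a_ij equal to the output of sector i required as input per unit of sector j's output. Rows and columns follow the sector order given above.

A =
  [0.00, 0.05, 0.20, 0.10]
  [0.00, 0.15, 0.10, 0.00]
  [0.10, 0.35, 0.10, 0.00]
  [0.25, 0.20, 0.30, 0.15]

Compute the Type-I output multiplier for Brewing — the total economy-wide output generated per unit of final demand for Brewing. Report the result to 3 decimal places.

m_3 = 2.187

I − A =
  [   1.00    -0.05    -0.20    -0.10]
  [   0.00     0.85    -0.10     0.00]
  [  -0.10    -0.35     0.90     0.00]
  [  -0.25    -0.20    -0.30     0.85]
Compute the cofactors C_ij = (−1)^(i+j)·(3×3 minor ij) of I−A; the adjugate is their transpose:
adj(I−A) = Cᵀ =
  [ 0.62050   0.12625   0.17625   0.07300]
  [ 0.00850   0.72250   0.08250   0.00100]
  [ 0.07225   0.29500   0.70125   0.00850]
  [ 0.21000   0.31125   0.31875   0.71250]
det(I−A) = Σ_j (I−A)_1j·C_1j = (1.00)(0.62050) + (-0.05)(0.00850) + (-0.20)(0.07225) + (-0.10)(0.21000) = 0.584625
(I − A)⁻¹ = adj(I−A) / det(I−A) ≈
  [   1.0614     0.2160     0.3015     0.1249]
  [   0.0145     1.2358     0.1411     0.0017]
  [   0.1236     0.5046     1.1995     0.0145]
  [   0.3592     0.5324     0.5452     1.2187]
The output multiplier for sector j is the column-j sum of the Leontief inverse (I − A)⁻¹ = adj(I−A) / det(I−A).
Column 3 of adj(I−A): (0.17625, 0.08250, 0.70125, 0.31875); det(I−A) = 0.584625.
m_3 = (0.17625 + 0.08250 + 0.70125 + 0.31875) / 0.584625 = 1.27875 / 0.584625 ≈ 2.187.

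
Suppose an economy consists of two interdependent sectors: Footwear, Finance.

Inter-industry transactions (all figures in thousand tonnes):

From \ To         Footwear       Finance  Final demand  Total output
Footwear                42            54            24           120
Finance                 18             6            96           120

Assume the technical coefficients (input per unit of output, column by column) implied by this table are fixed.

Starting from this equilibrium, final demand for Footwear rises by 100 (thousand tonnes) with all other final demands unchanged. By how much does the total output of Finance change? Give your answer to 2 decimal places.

Technical coefficients a_ij = z_ij / X_j:
  a_11 = 42/120 = 0.35, a_21 = 18/120 = 0.15
  a_12 = 54/120 = 0.45, a_22 = 6/120 = 0.05
I − A =
  [   0.65    -0.45]
  [  -0.15     0.95]
det(I−A) = (0.65)(0.95) − (-0.45)(-0.15) = 0.5500
adj(I−A) = [[0.95, 0.45], [0.15, 0.65]]
(I − A)⁻¹ = adj(I−A) / det(I−A) ≈
  [   1.7273     0.8182]
  [   0.2727     1.1818]
Δx = (I − A)⁻¹ Δd with Δd having +100 in the Footwear component and 0 elsewhere.
So Δx_2 = L_21 · (+100), where L_21 = adj(I−A)_21 / det(I−A) = 0.15 / 0.5500.
Δx_2 = 0.15 × (+100) / 0.5500 = 15.00 / 0.5500 ≈ 27.27.

Δx_2 = 27.27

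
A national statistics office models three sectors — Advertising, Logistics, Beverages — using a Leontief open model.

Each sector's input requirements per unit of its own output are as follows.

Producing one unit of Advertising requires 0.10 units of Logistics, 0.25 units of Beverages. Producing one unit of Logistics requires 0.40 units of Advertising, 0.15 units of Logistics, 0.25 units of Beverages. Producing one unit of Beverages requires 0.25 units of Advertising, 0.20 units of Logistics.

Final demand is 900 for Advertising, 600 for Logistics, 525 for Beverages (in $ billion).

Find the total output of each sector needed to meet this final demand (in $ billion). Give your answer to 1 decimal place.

x_A = 1691.2, x_L = 1198.3, x_B = 1247.4

I − A =
  [   1.00    -0.40    -0.25]
  [  -0.10     0.85    -0.20]
  [  -0.25    -0.25     1.00]
Cofactors of I−A, C_ij = (−1)^(i+j)·(minor ij) (rows/columns in the sector order above):
  C_11 = (0.85)(1.00) − (-0.20)(-0.25) = 0.8000
  C_12 = −[(-0.10)(1.00) − (-0.20)(-0.25)] = 0.1500
  C_13 = (-0.10)(-0.25) − (0.85)(-0.25) = 0.2375
  C_21 = −[(-0.40)(1.00) − (-0.25)(-0.25)] = 0.4625
  C_22 = (1.00)(1.00) − (-0.25)(-0.25) = 0.9375
  C_23 = −[(1.00)(-0.25) − (-0.40)(-0.25)] = 0.3500
  C_31 = (-0.40)(-0.20) − (-0.25)(0.85) = 0.2925
  C_32 = −[(1.00)(-0.20) − (-0.25)(-0.10)] = 0.2250
  C_33 = (1.00)(0.85) − (-0.40)(-0.10) = 0.8100
det(I−A) = Σ_j (I−A)_1j·C_1j = (1.00)(0.8000) + (-0.40)(0.1500) + (-0.25)(0.2375) = 0.680625
adj(I−A) = Cᵀ =
  [ 0.8000   0.4625   0.2925]
  [ 0.1500   0.9375   0.2250]
  [ 0.2375   0.3500   0.8100]
(I − A)⁻¹ = adj(I−A) / det(I−A) ≈
  [   1.1754     0.6795     0.4298]
  [   0.2204     1.3774     0.3306]
  [   0.3489     0.5142     1.1901]
x = (I − A)⁻¹ d = adj(I−A)·d / det(I−A), with det(I−A) = 0.680625:
  x_A = (0.8000·900 + 0.4625·600 + 0.2925·525) / 0.680625 = 1151.0625 / 0.680625 ≈ 1691.2
  x_L = (0.1500·900 + 0.9375·600 + 0.2250·525) / 0.680625 = 815.625 / 0.680625 ≈ 1198.3
  x_B = (0.2375·900 + 0.3500·600 + 0.8100·525) / 0.680625 = 849.00 / 0.680625 ≈ 1247.4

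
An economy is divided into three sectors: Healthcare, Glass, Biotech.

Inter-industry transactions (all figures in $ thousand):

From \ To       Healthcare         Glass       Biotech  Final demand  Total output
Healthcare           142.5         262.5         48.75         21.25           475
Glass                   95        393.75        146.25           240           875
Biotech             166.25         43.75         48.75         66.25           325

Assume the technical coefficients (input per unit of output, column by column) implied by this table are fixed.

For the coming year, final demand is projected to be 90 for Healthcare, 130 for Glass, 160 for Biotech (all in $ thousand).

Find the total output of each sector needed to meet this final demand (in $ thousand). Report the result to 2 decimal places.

Technical coefficients a_ij = z_ij / X_j:
  a_11 = 142.5/475 = 0.30, a_21 = 95/475 = 0.20, a_31 = 166.25/475 = 0.35
  a_12 = 262.5/875 = 0.30, a_22 = 393.75/875 = 0.45, a_32 = 43.75/875 = 0.05
  a_13 = 48.75/325 = 0.15, a_23 = 146.25/325 = 0.45, a_33 = 48.75/325 = 0.15
I − A =
  [   0.70    -0.30    -0.15]
  [  -0.20     0.55    -0.45]
  [  -0.35    -0.05     0.85]
Cofactors of I−A, C_ij = (−1)^(i+j)·(minor ij) (rows/columns in the sector order above):
  C_11 = (0.55)(0.85) − (-0.45)(-0.05) = 0.4450
  C_12 = −[(-0.20)(0.85) − (-0.45)(-0.35)] = 0.3275
  C_13 = (-0.20)(-0.05) − (0.55)(-0.35) = 0.2025
  C_21 = −[(-0.30)(0.85) − (-0.15)(-0.05)] = 0.2625
  C_22 = (0.70)(0.85) − (-0.15)(-0.35) = 0.5425
  C_23 = −[(0.70)(-0.05) − (-0.30)(-0.35)] = 0.1400
  C_31 = (-0.30)(-0.45) − (-0.15)(0.55) = 0.2175
  C_32 = −[(0.70)(-0.45) − (-0.15)(-0.20)] = 0.3450
  C_33 = (0.70)(0.55) − (-0.30)(-0.20) = 0.3250
det(I−A) = Σ_j (I−A)_1j·C_1j = (0.70)(0.4450) + (-0.30)(0.3275) + (-0.15)(0.2025) = 0.182875
adj(I−A) = Cᵀ =
  [ 0.4450   0.2625   0.2175]
  [ 0.3275   0.5425   0.3450]
  [ 0.2025   0.1400   0.3250]
(I − A)⁻¹ = adj(I−A) / det(I−A) ≈
  [   2.4334     1.4354     1.1893]
  [   1.7908     2.9665     1.8865]
  [   1.1073     0.7656     1.7772]
x = (I − A)⁻¹ d = adj(I−A)·d / det(I−A), with det(I−A) = 0.182875:
  x_1 = (0.4450·90 + 0.2625·130 + 0.2175·160) / 0.182875 = 108.975 / 0.182875 ≈ 595.90
  x_2 = (0.3275·90 + 0.5425·130 + 0.3450·160) / 0.182875 = 155.20 / 0.182875 ≈ 848.67
  x_3 = (0.2025·90 + 0.1400·130 + 0.3250·160) / 0.182875 = 88.425 / 0.182875 ≈ 483.53

x_1 = 595.90, x_2 = 848.67, x_3 = 483.53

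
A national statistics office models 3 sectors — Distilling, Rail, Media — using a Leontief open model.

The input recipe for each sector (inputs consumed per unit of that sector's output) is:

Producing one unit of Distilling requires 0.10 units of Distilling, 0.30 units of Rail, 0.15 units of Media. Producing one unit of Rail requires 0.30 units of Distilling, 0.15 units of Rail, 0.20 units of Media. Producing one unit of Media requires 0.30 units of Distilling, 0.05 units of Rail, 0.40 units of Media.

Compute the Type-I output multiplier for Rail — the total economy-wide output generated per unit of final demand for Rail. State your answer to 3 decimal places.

I − A =
  [   0.90    -0.30    -0.30]
  [  -0.30     0.85    -0.05]
  [  -0.15    -0.20     0.60]
Cofactors of I−A, C_ij = (−1)^(i+j)·(minor ij) (rows/columns in the sector order above):
  C_11 = (0.85)(0.60) − (-0.05)(-0.20) = 0.5000
  C_12 = −[(-0.30)(0.60) − (-0.05)(-0.15)] = 0.1875
  C_13 = (-0.30)(-0.20) − (0.85)(-0.15) = 0.1875
  C_21 = −[(-0.30)(0.60) − (-0.30)(-0.20)] = 0.2400
  C_22 = (0.90)(0.60) − (-0.30)(-0.15) = 0.4950
  C_23 = −[(0.90)(-0.20) − (-0.30)(-0.15)] = 0.2250
  C_31 = (-0.30)(-0.05) − (-0.30)(0.85) = 0.2700
  C_32 = −[(0.90)(-0.05) − (-0.30)(-0.30)] = 0.1350
  C_33 = (0.90)(0.85) − (-0.30)(-0.30) = 0.6750
det(I−A) = Σ_j (I−A)_1j·C_1j = (0.90)(0.5000) + (-0.30)(0.1875) + (-0.30)(0.1875) = 0.3375
adj(I−A) = Cᵀ =
  [ 0.5000   0.2400   0.2700]
  [ 0.1875   0.4950   0.1350]
  [ 0.1875   0.2250   0.6750]
(I − A)⁻¹ = adj(I−A) / det(I−A) ≈
  [   1.4815     0.7111     0.8000]
  [   0.5556     1.4667     0.4000]
  [   0.5556     0.6667     2.0000]
The output multiplier for sector j is the column-j sum of the Leontief inverse (I − A)⁻¹ = adj(I−A) / det(I−A).
Column 2 of adj(I−A): (0.2400, 0.4950, 0.2250); det(I−A) = 0.3375.
m_2 = (0.2400 + 0.4950 + 0.2250) / 0.3375 = 0.96 / 0.3375 ≈ 2.844.

m_2 = 2.844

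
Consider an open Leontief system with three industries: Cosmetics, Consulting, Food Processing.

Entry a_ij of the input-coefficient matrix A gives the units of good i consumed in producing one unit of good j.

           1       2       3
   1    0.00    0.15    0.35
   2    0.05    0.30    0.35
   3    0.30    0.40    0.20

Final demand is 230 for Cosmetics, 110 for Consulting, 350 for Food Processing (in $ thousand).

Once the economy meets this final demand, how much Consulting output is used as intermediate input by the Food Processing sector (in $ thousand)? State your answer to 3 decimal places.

z_23 = 379.162

I − A =
  [   1.00    -0.15    -0.35]
  [  -0.05     0.70    -0.35]
  [  -0.30    -0.40     0.80]
Cofactors of I−A, C_ij = (−1)^(i+j)·(minor ij) (rows/columns in the sector order above):
  C_11 = (0.70)(0.80) − (-0.35)(-0.40) = 0.4200
  C_12 = −[(-0.05)(0.80) − (-0.35)(-0.30)] = 0.1450
  C_13 = (-0.05)(-0.40) − (0.70)(-0.30) = 0.2300
  C_21 = −[(-0.15)(0.80) − (-0.35)(-0.40)] = 0.2600
  C_22 = (1.00)(0.80) − (-0.35)(-0.30) = 0.6950
  C_23 = −[(1.00)(-0.40) − (-0.15)(-0.30)] = 0.4450
  C_31 = (-0.15)(-0.35) − (-0.35)(0.70) = 0.2975
  C_32 = −[(1.00)(-0.35) − (-0.35)(-0.05)] = 0.3675
  C_33 = (1.00)(0.70) − (-0.15)(-0.05) = 0.6925
det(I−A) = Σ_j (I−A)_1j·C_1j = (1.00)(0.4200) + (-0.15)(0.1450) + (-0.35)(0.2300) = 0.31775
adj(I−A) = Cᵀ =
  [ 0.4200   0.2600   0.2975]
  [ 0.1450   0.6950   0.3675]
  [ 0.2300   0.4450   0.6925]
(I − A)⁻¹ = adj(I−A) / det(I−A) ≈
  [   1.3218     0.8183     0.9363]
  [   0.4563     2.1873     1.1566]
  [   0.7238     1.4005     2.1794]
First solve x = (I − A)⁻¹ d = adj(I−A)·d / det(I−A); in particular x_3 = (0.2300·230 + 0.4450·110 + 0.6925·350) / 0.31775 = 344.225 / 0.31775 ≈ 1083.32022.
Intermediate flow from 2 to 3: z_23 = a_23 · x_3 = 0.35 × 344.225 / 0.31775 = 120.47875 / 0.31775 ≈ 379.162.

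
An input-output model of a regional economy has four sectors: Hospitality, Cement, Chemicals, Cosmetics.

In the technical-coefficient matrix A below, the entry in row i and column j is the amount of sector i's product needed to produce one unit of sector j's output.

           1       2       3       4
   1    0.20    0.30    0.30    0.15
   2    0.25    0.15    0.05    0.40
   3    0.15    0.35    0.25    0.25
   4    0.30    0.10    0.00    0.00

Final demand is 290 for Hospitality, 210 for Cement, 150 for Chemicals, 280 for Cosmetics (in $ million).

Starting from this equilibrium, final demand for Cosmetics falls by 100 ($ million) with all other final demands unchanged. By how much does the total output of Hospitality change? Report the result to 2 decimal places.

I − A =
  [   0.80    -0.30    -0.30    -0.15]
  [  -0.25     0.85    -0.05    -0.40]
  [  -0.15    -0.35     0.75    -0.25]
  [  -0.30    -0.10     0.00     1.00]
Compute the cofactors C_ij = (−1)^(i+j)·(3×3 minor ij) of I−A; the adjugate is their transpose:
adj(I−A) = Cᵀ =
  [ 0.58875   0.34875   0.25875   0.29250]
  [ 0.28875   0.49875   0.14875   0.28000]
  [ 0.32100   0.35400   0.49500   0.31350]
  [ 0.20550   0.15450   0.09250   0.37300]
det(I−A) = Σ_j (I−A)_1j·C_1j = (0.80)(0.58875) + (-0.30)(0.28875) + (-0.30)(0.32100) + (-0.15)(0.20550) = 0.25725
(I − A)⁻¹ = adj(I−A) / det(I−A) ≈
  [   2.2886     1.3557     1.0058     1.1370]
  [   1.1224     1.9388     0.5782     1.0884]
  [   1.2478     1.3761     1.9242     1.2187]
  [   0.7988     0.6006     0.3596     1.4500]
Δx = (I − A)⁻¹ Δd with Δd having -100 in the Cosmetics component and 0 elsewhere.
So Δx_1 = L_14 · (-100), where L_14 = adj(I−A)_14 / det(I−A) = 0.29250 / 0.25725.
Δx_1 = 0.29250 × (-100) / 0.25725 = -29.25 / 0.25725 ≈ -113.70.

Δx_1 = -113.70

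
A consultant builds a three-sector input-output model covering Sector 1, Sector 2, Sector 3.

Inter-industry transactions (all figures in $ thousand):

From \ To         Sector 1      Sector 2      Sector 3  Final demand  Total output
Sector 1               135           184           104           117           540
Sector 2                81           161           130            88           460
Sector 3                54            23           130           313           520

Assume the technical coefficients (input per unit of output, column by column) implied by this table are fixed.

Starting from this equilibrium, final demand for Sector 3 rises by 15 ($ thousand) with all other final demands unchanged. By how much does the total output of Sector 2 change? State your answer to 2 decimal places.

Technical coefficients a_ij = z_ij / X_j:
  a_11 = 135/540 = 0.25, a_21 = 81/540 = 0.15, a_31 = 54/540 = 0.10
  a_12 = 184/460 = 0.40, a_22 = 161/460 = 0.35, a_32 = 23/460 = 0.05
  a_13 = 104/520 = 0.20, a_23 = 130/520 = 0.25, a_33 = 130/520 = 0.25
I − A =
  [   0.75    -0.40    -0.20]
  [  -0.15     0.65    -0.25]
  [  -0.10    -0.05     0.75]
Cofactors of I−A, C_ij = (−1)^(i+j)·(minor ij) (rows/columns in the sector order above):
  C_11 = (0.65)(0.75) − (-0.25)(-0.05) = 0.4750
  C_12 = −[(-0.15)(0.75) − (-0.25)(-0.10)] = 0.1375
  C_13 = (-0.15)(-0.05) − (0.65)(-0.10) = 0.0725
  C_21 = −[(-0.40)(0.75) − (-0.20)(-0.05)] = 0.3100
  C_22 = (0.75)(0.75) − (-0.20)(-0.10) = 0.5425
  C_23 = −[(0.75)(-0.05) − (-0.40)(-0.10)] = 0.0775
  C_31 = (-0.40)(-0.25) − (-0.20)(0.65) = 0.2300
  C_32 = −[(0.75)(-0.25) − (-0.20)(-0.15)] = 0.2175
  C_33 = (0.75)(0.65) − (-0.40)(-0.15) = 0.4275
det(I−A) = Σ_j (I−A)_1j·C_1j = (0.75)(0.4750) + (-0.40)(0.1375) + (-0.20)(0.0725) = 0.28675
adj(I−A) = Cᵀ =
  [ 0.4750   0.3100   0.2300]
  [ 0.1375   0.5425   0.2175]
  [ 0.0725   0.0775   0.4275]
(I − A)⁻¹ = adj(I−A) / det(I−A) ≈
  [   1.6565     1.0811     0.8021]
  [   0.4795     1.8919     0.7585]
  [   0.2528     0.2703     1.4908]
Δx = (I − A)⁻¹ Δd with Δd having +15 in the Sector 3 component and 0 elsewhere.
So Δx_2 = L_23 · (+15), where L_23 = adj(I−A)_23 / det(I−A) = 0.2175 / 0.28675.
Δx_2 = 0.2175 × (+15) / 0.28675 = 3.2625 / 0.28675 ≈ 11.38.

Δx_2 = 11.38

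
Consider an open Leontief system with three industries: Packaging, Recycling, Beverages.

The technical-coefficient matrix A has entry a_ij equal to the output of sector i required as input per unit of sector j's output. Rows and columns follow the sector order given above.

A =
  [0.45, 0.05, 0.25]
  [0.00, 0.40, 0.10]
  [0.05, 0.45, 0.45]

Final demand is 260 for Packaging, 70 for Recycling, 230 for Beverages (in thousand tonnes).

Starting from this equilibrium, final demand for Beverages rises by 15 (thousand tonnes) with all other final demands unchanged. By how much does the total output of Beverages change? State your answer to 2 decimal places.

Δx_3 = 33.22

I − A =
  [   0.55    -0.05    -0.25]
  [   0.00     0.60    -0.10]
  [  -0.05    -0.45     0.55]
Cofactors of I−A, C_ij = (−1)^(i+j)·(minor ij) (rows/columns in the sector order above):
  C_11 = (0.60)(0.55) − (-0.10)(-0.45) = 0.2850
  C_12 = −[(0.00)(0.55) − (-0.10)(-0.05)] = 0.0050
  C_13 = (0.00)(-0.45) − (0.60)(-0.05) = 0.0300
  C_21 = −[(-0.05)(0.55) − (-0.25)(-0.45)] = 0.1400
  C_22 = (0.55)(0.55) − (-0.25)(-0.05) = 0.2900
  C_23 = −[(0.55)(-0.45) − (-0.05)(-0.05)] = 0.2500
  C_31 = (-0.05)(-0.10) − (-0.25)(0.60) = 0.1550
  C_32 = −[(0.55)(-0.10) − (-0.25)(0.00)] = 0.0550
  C_33 = (0.55)(0.60) − (-0.05)(0.00) = 0.3300
det(I−A) = Σ_j (I−A)_1j·C_1j = (0.55)(0.2850) + (-0.05)(0.0050) + (-0.25)(0.0300) = 0.1490
adj(I−A) = Cᵀ =
  [ 0.2850   0.1400   0.1550]
  [ 0.0050   0.2900   0.0550]
  [ 0.0300   0.2500   0.3300]
(I − A)⁻¹ = adj(I−A) / det(I−A) ≈
  [   1.9128     0.9396     1.0403]
  [   0.0336     1.9463     0.3691]
  [   0.2013     1.6779     2.2148]
Δx = (I − A)⁻¹ Δd with Δd having +15 in the Beverages component and 0 elsewhere.
So Δx_3 = L_33 · (+15), where L_33 = adj(I−A)_33 / det(I−A) = 0.3300 / 0.1490.
Δx_3 = 0.3300 × (+15) / 0.1490 = 4.95 / 0.1490 ≈ 33.22.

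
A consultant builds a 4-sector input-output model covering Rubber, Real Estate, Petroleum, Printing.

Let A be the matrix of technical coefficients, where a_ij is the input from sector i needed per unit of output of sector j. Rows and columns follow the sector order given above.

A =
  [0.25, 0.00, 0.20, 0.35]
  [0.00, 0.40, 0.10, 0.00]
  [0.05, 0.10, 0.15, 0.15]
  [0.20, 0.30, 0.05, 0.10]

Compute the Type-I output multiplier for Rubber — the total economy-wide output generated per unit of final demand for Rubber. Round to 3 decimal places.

m_1 = 2.088

I − A =
  [   0.75     0.00    -0.20    -0.35]
  [   0.00     0.60    -0.10     0.00]
  [  -0.05    -0.10     0.85    -0.15]
  [  -0.20    -0.30    -0.05     0.90]
Compute the cofactors C_ij = (−1)^(i+j)·(3×3 minor ij) of I−A; the adjugate is their transpose:
adj(I−A) = Cᵀ =
  [ 0.44100   0.11800   0.12900   0.19300]
  [ 0.00750   0.49275   0.06050   0.01300]
  [ 0.04500   0.09950   0.36300   0.07800]
  [ 0.10300   0.19600   0.06900   0.36900]
det(I−A) = Σ_j (I−A)_1j·C_1j = (0.75)(0.44100) + (0.00)(0.00750) + (-0.20)(0.04500) + (-0.35)(0.10300) = 0.2857
(I − A)⁻¹ = adj(I−A) / det(I−A) ≈
  [   1.5436     0.4130     0.4515     0.6755]
  [   0.0263     1.7247     0.2118     0.0455]
  [   0.1575     0.3483     1.2706     0.2730]
  [   0.3605     0.6860     0.2415     1.2916]
The output multiplier for sector j is the column-j sum of the Leontief inverse (I − A)⁻¹ = adj(I−A) / det(I−A).
Column 1 of adj(I−A): (0.44100, 0.00750, 0.04500, 0.10300); det(I−A) = 0.2857.
m_1 = (0.44100 + 0.00750 + 0.04500 + 0.10300) / 0.2857 = 0.5965 / 0.2857 ≈ 2.088.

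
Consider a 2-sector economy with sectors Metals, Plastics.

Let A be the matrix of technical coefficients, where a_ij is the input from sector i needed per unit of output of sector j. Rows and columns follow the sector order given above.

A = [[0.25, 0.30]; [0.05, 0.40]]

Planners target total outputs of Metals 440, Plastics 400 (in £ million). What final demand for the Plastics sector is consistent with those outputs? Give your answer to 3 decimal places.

d_P = 218.000

I − A =
  [   0.75    -0.30]
  [  -0.05     0.60]
d = (I − A) x:
  d_M = (+0.75)·440 + (-0.30)·400 = 210.000
  d_P = (-0.05)·440 + (+0.60)·400 = 218.000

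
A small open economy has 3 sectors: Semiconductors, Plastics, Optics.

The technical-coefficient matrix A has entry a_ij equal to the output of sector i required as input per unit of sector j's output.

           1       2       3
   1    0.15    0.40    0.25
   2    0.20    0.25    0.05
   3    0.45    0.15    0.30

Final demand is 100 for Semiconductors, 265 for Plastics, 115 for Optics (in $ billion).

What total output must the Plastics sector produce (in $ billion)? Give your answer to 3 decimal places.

x_2 = 546.820

I − A =
  [   0.85    -0.40    -0.25]
  [  -0.20     0.75    -0.05]
  [  -0.45    -0.15     0.70]
Cofactors of I−A, C_ij = (−1)^(i+j)·(minor ij) (rows/columns in the sector order above):
  C_11 = (0.75)(0.70) − (-0.05)(-0.15) = 0.5175
  C_12 = −[(-0.20)(0.70) − (-0.05)(-0.45)] = 0.1625
  C_13 = (-0.20)(-0.15) − (0.75)(-0.45) = 0.3675
  C_21 = −[(-0.40)(0.70) − (-0.25)(-0.15)] = 0.3175
  C_22 = (0.85)(0.70) − (-0.25)(-0.45) = 0.4825
  C_23 = −[(0.85)(-0.15) − (-0.40)(-0.45)] = 0.3075
  C_31 = (-0.40)(-0.05) − (-0.25)(0.75) = 0.2075
  C_32 = −[(0.85)(-0.05) − (-0.25)(-0.20)] = 0.0925
  C_33 = (0.85)(0.75) − (-0.40)(-0.20) = 0.5575
det(I−A) = Σ_j (I−A)_1j·C_1j = (0.85)(0.5175) + (-0.40)(0.1625) + (-0.25)(0.3675) = 0.2830
adj(I−A) = Cᵀ =
  [ 0.5175   0.3175   0.2075]
  [ 0.1625   0.4825   0.0925]
  [ 0.3675   0.3075   0.5575]
(I − A)⁻¹ = adj(I−A) / det(I−A) ≈
  [   1.8286     1.1219     0.7332]
  [   0.5742     1.7049     0.3269]
  [   1.2986     1.0866     1.9700]
x = (I − A)⁻¹ d = adj(I−A)·d / det(I−A), with det(I−A) = 0.2830:
  x_1 = (0.5175·100 + 0.3175·265 + 0.2075·115) / 0.2830 = 159.75 / 0.2830 ≈ 564.488
  x_2 = (0.1625·100 + 0.4825·265 + 0.0925·115) / 0.2830 = 154.75 / 0.2830 ≈ 546.820
  x_3 = (0.3675·100 + 0.3075·265 + 0.5575·115) / 0.2830 = 182.35 / 0.2830 ≈ 644.346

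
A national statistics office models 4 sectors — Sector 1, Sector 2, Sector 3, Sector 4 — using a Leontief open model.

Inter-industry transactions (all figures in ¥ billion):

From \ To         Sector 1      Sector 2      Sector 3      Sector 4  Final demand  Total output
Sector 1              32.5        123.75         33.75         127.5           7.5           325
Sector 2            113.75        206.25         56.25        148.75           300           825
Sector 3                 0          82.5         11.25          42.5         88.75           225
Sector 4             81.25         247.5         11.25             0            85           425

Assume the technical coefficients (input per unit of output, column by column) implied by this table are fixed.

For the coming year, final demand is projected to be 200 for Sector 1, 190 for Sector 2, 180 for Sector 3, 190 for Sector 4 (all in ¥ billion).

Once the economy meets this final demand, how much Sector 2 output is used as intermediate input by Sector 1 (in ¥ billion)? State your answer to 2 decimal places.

z_21 = 237.67

Technical coefficients a_ij = z_ij / X_j:
  a_11 = 32.5/325 = 0.10, a_21 = 113.75/325 = 0.35, a_31 = 0/325 = 0.00, a_41 = 81.25/325 = 0.25
  a_12 = 123.75/825 = 0.15, a_22 = 206.25/825 = 0.25, a_32 = 82.5/825 = 0.10, a_42 = 247.5/825 = 0.30
  a_13 = 33.75/225 = 0.15, a_23 = 56.25/225 = 0.25, a_33 = 11.25/225 = 0.05, a_43 = 11.25/225 = 0.05
  a_14 = 127.5/425 = 0.30, a_24 = 148.75/425 = 0.35, a_34 = 42.5/425 = 0.10, a_44 = 0/425 = 0.00
I − A =
  [   0.90    -0.15    -0.15    -0.30]
  [  -0.35     0.75    -0.25    -0.35]
  [   0.00    -0.10     0.95    -0.10]
  [  -0.25    -0.30    -0.05     1.00]
Compute the cofactors C_ij = (−1)^(i+j)·(3×3 minor ij) of I−A; the adjugate is their transpose:
adj(I−A) = Cᵀ =
  [ 0.574750   0.248250   0.170625   0.276375]
  [ 0.420125   0.775500   0.292875   0.426750]
  [ 0.073000   0.113250   0.427125   0.104250]
  [ 0.273375   0.300375   0.151875   0.563625]
det(I−A) = Σ_j (I−A)_1j·C_1j = (0.90)(0.574750) + (-0.15)(0.420125) + (-0.15)(0.073000) + (-0.30)(0.273375) = 0.36129375
(I − A)⁻¹ = adj(I−A) / det(I−A) ≈
  [   1.5908     0.6871     0.4723     0.7650]
  [   1.1628     2.1465     0.8106     1.1812]
  [   0.2021     0.3135     1.1822     0.2885]
  [   0.7567     0.8314     0.4204     1.5600]
First solve x = (I − A)⁻¹ d = adj(I−A)·d / det(I−A); in particular x_1 = (0.574750·200 + 0.248250·190 + 0.170625·180 + 0.276375·190) / 0.36129375 = 245.34125 / 0.36129375 ≈ 679.0631.
Intermediate flow from 2 to 1: z_21 = a_21 · x_1 = 0.35 × 245.34125 / 0.36129375 = 85.8694375 / 0.36129375 ≈ 237.67.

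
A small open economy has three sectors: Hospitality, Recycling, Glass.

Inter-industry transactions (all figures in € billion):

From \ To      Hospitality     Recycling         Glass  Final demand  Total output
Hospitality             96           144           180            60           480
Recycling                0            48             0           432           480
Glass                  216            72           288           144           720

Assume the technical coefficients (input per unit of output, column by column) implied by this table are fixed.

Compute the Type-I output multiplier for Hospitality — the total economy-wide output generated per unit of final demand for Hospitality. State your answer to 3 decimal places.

Technical coefficients a_ij = z_ij / X_j:
  a_HH = 96/480 = 0.20, a_RH = 0/480 = 0.00, a_GH = 216/480 = 0.45
  a_HR = 144/480 = 0.30, a_RR = 48/480 = 0.10, a_GR = 72/480 = 0.15
  a_HG = 180/720 = 0.25, a_RG = 0/720 = 0.00, a_GG = 288/720 = 0.40
I − A =
  [   0.80    -0.30    -0.25]
  [   0.00     0.90     0.00]
  [  -0.45    -0.15     0.60]
Cofactors of I−A, C_ij = (−1)^(i+j)·(minor ij) (rows/columns in the sector order above):
  C_11 = (0.90)(0.60) − (0.00)(-0.15) = 0.5400
  C_12 = −[(0.00)(0.60) − (0.00)(-0.45)] = 0.0000
  C_13 = (0.00)(-0.15) − (0.90)(-0.45) = 0.4050
  C_21 = −[(-0.30)(0.60) − (-0.25)(-0.15)] = 0.2175
  C_22 = (0.80)(0.60) − (-0.25)(-0.45) = 0.3675
  C_23 = −[(0.80)(-0.15) − (-0.30)(-0.45)] = 0.2550
  C_31 = (-0.30)(0.00) − (-0.25)(0.90) = 0.2250
  C_32 = −[(0.80)(0.00) − (-0.25)(0.00)] = 0.0000
  C_33 = (0.80)(0.90) − (-0.30)(0.00) = 0.7200
det(I−A) = Σ_j (I−A)_1j·C_1j = (0.80)(0.5400) + (-0.30)(0.0000) + (-0.25)(0.4050) = 0.33075
adj(I−A) = Cᵀ =
  [ 0.5400   0.2175   0.2250]
  [ 0.0000   0.3675   0.0000]
  [ 0.4050   0.2550   0.7200]
(I − A)⁻¹ = adj(I−A) / det(I−A) ≈
  [   1.6327     0.6576     0.6803]
  [   0.0000     1.1111     0.0000]
  [   1.2245     0.7710     2.1769]
The output multiplier for sector j is the column-j sum of the Leontief inverse (I − A)⁻¹ = adj(I−A) / det(I−A).
Column H of adj(I−A): (0.5400, 0.0000, 0.4050); det(I−A) = 0.33075.
m_H = (0.5400 + 0.0000 + 0.4050) / 0.33075 = 0.945 / 0.33075 ≈ 2.857.

m_H = 2.857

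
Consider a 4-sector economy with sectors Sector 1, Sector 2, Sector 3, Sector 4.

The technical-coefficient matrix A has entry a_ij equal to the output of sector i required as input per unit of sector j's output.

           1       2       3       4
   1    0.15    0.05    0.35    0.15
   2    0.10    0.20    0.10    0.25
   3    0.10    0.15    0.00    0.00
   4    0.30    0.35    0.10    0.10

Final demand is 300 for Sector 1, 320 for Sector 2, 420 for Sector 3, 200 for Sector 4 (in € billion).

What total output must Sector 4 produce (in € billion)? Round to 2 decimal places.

I − A =
  [   0.85    -0.05    -0.35    -0.15]
  [  -0.10     0.80    -0.10    -0.25]
  [  -0.10    -0.15     1.00     0.00]
  [  -0.30    -0.35    -0.10     0.90]
Compute the cofactors C_ij = (−1)^(i+j)·(3×3 minor ij) of I−A; the adjugate is their transpose:
adj(I−A) = Cᵀ =
  [ 0.615250   0.147000   0.244375   0.143375]
  [ 0.176500   0.687000   0.152500   0.220250]
  [ 0.088000   0.117750   0.488125   0.047375]
  [ 0.283500   0.329250   0.195000   0.628500]
det(I−A) = Σ_j (I−A)_1j·C_1j = (0.85)(0.615250) + (-0.05)(0.176500) + (-0.35)(0.088000) + (-0.15)(0.283500) = 0.4408125
(I − A)⁻¹ = adj(I−A) / det(I−A) ≈
  [   1.3957     0.3335     0.5544     0.3253]
  [   0.4004     1.5585     0.3460     0.4996]
  [   0.1996     0.2671     1.1073     0.1075]
  [   0.6431     0.7469     0.4424     1.4258]
x = (I − A)⁻¹ d = adj(I−A)·d / det(I−A), with det(I−A) = 0.4408125:
  x_1 = (0.615250·300 + 0.147000·320 + 0.244375·420 + 0.143375·200) / 0.4408125 = 362.9275 / 0.4408125 ≈ 823.31
  x_2 = (0.176500·300 + 0.687000·320 + 0.152500·420 + 0.220250·200) / 0.4408125 = 380.89 / 0.4408125 ≈ 864.06
  x_3 = (0.088000·300 + 0.117750·320 + 0.488125·420 + 0.047375·200) / 0.4408125 = 278.5675 / 0.4408125 ≈ 631.94
  x_4 = (0.283500·300 + 0.329250·320 + 0.195000·420 + 0.628500·200) / 0.4408125 = 398.01 / 0.4408125 ≈ 902.90

x_4 = 902.90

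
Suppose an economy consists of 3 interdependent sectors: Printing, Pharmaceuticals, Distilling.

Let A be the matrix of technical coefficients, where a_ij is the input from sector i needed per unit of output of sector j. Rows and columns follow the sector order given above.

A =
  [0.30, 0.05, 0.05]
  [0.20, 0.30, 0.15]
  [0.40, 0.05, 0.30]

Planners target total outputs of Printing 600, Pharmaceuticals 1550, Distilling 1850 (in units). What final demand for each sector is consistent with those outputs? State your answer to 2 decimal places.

d_1 = 250.00, d_2 = 687.50, d_3 = 977.50

I − A =
  [   0.70    -0.05    -0.05]
  [  -0.20     0.70    -0.15]
  [  -0.40    -0.05     0.70]
d = (I − A) x:
  d_1 = (+0.70)·600 + (-0.05)·1550 + (-0.05)·1850 = 250.00
  d_2 = (-0.20)·600 + (+0.70)·1550 + (-0.15)·1850 = 687.50
  d_3 = (-0.40)·600 + (-0.05)·1550 + (+0.70)·1850 = 977.50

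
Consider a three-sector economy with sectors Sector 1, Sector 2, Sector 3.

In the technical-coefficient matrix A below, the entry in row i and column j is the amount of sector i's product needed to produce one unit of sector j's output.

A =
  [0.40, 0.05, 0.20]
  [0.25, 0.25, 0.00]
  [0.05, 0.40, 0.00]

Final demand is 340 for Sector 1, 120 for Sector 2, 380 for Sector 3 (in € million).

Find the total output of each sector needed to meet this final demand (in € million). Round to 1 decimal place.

x_1 = 799.0, x_2 = 426.3, x_3 = 590.5

I − A =
  [   0.60    -0.05    -0.20]
  [  -0.25     0.75     0.00]
  [  -0.05    -0.40     1.00]
Cofactors of I−A, C_ij = (−1)^(i+j)·(minor ij) (rows/columns in the sector order above):
  C_11 = (0.75)(1.00) − (0.00)(-0.40) = 0.7500
  C_12 = −[(-0.25)(1.00) − (0.00)(-0.05)] = 0.2500
  C_13 = (-0.25)(-0.40) − (0.75)(-0.05) = 0.1375
  C_21 = −[(-0.05)(1.00) − (-0.20)(-0.40)] = 0.1300
  C_22 = (0.60)(1.00) − (-0.20)(-0.05) = 0.5900
  C_23 = −[(0.60)(-0.40) − (-0.05)(-0.05)] = 0.2425
  C_31 = (-0.05)(0.00) − (-0.20)(0.75) = 0.1500
  C_32 = −[(0.60)(0.00) − (-0.20)(-0.25)] = 0.0500
  C_33 = (0.60)(0.75) − (-0.05)(-0.25) = 0.4375
det(I−A) = Σ_j (I−A)_1j·C_1j = (0.60)(0.7500) + (-0.05)(0.2500) + (-0.20)(0.1375) = 0.4100
adj(I−A) = Cᵀ =
  [ 0.7500   0.1300   0.1500]
  [ 0.2500   0.5900   0.0500]
  [ 0.1375   0.2425   0.4375]
(I − A)⁻¹ = adj(I−A) / det(I−A) ≈
  [   1.8293     0.3171     0.3659]
  [   0.6098     1.4390     0.1220]
  [   0.3354     0.5915     1.0671]
x = (I − A)⁻¹ d = adj(I−A)·d / det(I−A), with det(I−A) = 0.4100:
  x_1 = (0.7500·340 + 0.1300·120 + 0.1500·380) / 0.4100 = 327.60 / 0.4100 ≈ 799.0
  x_2 = (0.2500·340 + 0.5900·120 + 0.0500·380) / 0.4100 = 174.80 / 0.4100 ≈ 426.3
  x_3 = (0.1375·340 + 0.2425·120 + 0.4375·380) / 0.4100 = 242.10 / 0.4100 ≈ 590.5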